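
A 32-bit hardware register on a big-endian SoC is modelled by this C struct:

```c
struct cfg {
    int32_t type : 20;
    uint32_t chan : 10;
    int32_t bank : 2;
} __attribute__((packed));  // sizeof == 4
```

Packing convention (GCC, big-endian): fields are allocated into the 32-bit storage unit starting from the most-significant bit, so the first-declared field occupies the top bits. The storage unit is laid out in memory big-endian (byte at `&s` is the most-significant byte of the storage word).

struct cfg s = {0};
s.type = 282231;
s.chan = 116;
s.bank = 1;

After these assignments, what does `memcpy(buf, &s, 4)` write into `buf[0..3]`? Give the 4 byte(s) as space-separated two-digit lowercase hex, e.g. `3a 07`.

[12+:20] type=282231 & 0xfffff = 0x44e77; word=0x44e77000
[2+:10] chan=116 & 0x3ff = 0x74; word=0x44e771d0
[0+:2] bank=1 & 0x3 = 0x1; word=0x44e771d1
word = 0x44e771d1 → big-endian bytes:
  [0]=0x44  [1]=0xe7  [2]=0x71  [3]=0xd1

44 e7 71 d1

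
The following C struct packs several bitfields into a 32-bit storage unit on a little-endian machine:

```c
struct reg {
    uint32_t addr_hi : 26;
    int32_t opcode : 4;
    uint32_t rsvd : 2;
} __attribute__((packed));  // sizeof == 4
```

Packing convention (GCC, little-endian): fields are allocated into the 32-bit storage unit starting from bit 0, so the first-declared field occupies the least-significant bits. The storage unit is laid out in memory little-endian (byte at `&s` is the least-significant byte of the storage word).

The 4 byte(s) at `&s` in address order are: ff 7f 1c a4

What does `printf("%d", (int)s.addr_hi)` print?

1867775

[0]=0xff [1]=0x7f [2]=0x1c [3]=0xa4 (little-endian) → word 0xa41c7fff
addr_hi [0+:26] = (word>>0) & 0x3ffffff = 1867775  ←
opcode [26+:4] = (word>>26) & 0xf = 9
rsvd [30+:2] = (word>>30) & 0x3 = 2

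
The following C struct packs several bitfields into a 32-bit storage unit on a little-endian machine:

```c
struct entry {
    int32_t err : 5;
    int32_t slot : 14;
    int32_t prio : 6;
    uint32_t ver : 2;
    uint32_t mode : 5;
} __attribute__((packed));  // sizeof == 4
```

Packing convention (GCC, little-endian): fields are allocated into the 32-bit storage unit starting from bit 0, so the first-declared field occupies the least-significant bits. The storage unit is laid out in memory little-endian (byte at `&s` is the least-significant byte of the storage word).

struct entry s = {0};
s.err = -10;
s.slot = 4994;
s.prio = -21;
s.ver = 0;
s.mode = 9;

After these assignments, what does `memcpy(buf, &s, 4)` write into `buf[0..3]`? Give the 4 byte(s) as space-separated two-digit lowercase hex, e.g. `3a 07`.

err (5b) val=-10 bits=0x16 at bit 0: 0x00000016
slot (14b) val=4994 bits=0x1382 at bit 5: 0x00027056
prio (6b) val=-21 bits=0x2b at bit 19: 0x015a7056
ver (2b) val=0 bits=0x0 at bit 25: 0x015a7056
mode (5b) val=9 bits=0x9 at bit 27: 0x495a7056
word = 0x495a7056 → little-endian bytes:
  [0]=0x56  [1]=0x70  [2]=0x5a  [3]=0x49

56 70 5a 49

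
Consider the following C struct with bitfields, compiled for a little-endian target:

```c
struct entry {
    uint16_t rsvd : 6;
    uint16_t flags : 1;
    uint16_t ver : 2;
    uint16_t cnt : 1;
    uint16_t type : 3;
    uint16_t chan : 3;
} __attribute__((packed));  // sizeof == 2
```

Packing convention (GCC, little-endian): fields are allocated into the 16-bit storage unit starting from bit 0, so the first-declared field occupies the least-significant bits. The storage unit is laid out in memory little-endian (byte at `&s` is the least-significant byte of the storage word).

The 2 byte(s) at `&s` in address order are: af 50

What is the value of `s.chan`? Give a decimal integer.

[0]=0xaf [1]=0x50 (little-endian) → word 0x50af
rsvd:6 @ bit 0 → (0x50af>>0)&0x3f = 0x2f
flags:1 @ bit 6 → (0x50af>>6)&0x1 = 0x0
ver:2 @ bit 7 → (0x50af>>7)&0x3 = 0x1
cnt:1 @ bit 9 → (0x50af>>9)&0x1 = 0x0
type:3 @ bit 10 → (0x50af>>10)&0x7 = 0x4
chan:3 @ bit 13 → (0x50af>>13)&0x7 = 0x2  ←

2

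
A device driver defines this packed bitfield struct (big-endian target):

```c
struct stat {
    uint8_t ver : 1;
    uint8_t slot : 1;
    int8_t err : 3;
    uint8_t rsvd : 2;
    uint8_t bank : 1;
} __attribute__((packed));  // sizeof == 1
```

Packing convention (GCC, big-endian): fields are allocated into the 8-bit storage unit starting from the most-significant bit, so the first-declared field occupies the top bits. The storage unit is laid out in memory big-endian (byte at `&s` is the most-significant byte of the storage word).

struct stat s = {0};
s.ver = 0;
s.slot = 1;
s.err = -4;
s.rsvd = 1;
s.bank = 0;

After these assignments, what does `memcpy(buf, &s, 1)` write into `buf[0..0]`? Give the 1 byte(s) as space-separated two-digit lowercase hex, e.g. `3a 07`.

ver:1 = 0 → 0x0 << 7 → word 0x00
slot:1 = 1 → 0x1 << 6 → word 0x40
err:3 = -4 → 0x4 << 3 → word 0x60
rsvd:2 = 1 → 0x1 << 1 → word 0x62
bank:1 = 0 → 0x0 << 0 → word 0x62
word = 0x62 → big-endian bytes:
  [0]=0x62

62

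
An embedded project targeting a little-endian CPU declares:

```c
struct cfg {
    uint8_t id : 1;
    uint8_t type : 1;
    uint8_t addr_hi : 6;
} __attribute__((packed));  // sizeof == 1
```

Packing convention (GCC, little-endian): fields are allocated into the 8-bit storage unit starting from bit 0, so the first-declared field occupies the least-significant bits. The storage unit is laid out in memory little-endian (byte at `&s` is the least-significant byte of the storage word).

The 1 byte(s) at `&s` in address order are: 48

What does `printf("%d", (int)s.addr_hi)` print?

18

[0]=0x48 (little-endian) → word 0x48
id [0+:1] = (word>>0) & 0x1 = 0
type [1+:1] = (word>>1) & 0x1 = 0
addr_hi [2+:6] = (word>>2) & 0x3f = 18  ←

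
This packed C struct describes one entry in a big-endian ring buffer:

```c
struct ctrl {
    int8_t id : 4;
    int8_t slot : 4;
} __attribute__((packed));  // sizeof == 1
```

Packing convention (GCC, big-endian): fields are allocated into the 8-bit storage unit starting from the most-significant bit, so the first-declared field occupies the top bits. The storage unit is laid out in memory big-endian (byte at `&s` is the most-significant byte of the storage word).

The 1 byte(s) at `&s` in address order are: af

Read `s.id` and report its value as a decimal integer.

[0]=0xaf (big-endian) → word 0xaf
id [4+:4] = (word>>4) & 0xf = 10  ←
slot [0+:4] = (word>>0) & 0xf = 15
id signed 4b, MSB=1: 10 - 16 = -6

-6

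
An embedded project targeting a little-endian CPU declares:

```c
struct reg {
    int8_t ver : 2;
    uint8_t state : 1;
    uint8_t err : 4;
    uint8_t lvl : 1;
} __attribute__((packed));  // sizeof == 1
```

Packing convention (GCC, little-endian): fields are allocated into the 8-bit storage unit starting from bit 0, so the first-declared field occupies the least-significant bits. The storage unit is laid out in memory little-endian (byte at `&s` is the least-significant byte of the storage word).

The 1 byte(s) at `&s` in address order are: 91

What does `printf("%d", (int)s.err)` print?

2

[0]=0x91 (little-endian) → word 0x91
ver [0+:2] = (word>>0) & 0x3 = 1
state [2+:1] = (word>>2) & 0x1 = 0
err [3+:4] = (word>>3) & 0xf = 2  ←
lvl [7+:1] = (word>>7) & 0x1 = 1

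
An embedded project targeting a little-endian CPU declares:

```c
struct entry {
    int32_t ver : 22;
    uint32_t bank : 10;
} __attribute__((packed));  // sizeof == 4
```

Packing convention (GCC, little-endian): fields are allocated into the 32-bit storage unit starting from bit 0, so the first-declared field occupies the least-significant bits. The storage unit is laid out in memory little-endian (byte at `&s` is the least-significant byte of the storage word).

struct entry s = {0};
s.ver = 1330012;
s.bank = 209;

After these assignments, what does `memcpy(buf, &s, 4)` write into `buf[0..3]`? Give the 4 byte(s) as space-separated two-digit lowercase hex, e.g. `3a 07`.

[0+:22] ver=1330012 & 0x3fffff = 0x144b5c; word=0x00144b5c
[22+:10] bank=209 & 0x3ff = 0xd1; word=0x34544b5c
word = 0x34544b5c → little-endian bytes:
  [0]=0x5c  [1]=0x4b  [2]=0x54  [3]=0x34

5c 4b 54 34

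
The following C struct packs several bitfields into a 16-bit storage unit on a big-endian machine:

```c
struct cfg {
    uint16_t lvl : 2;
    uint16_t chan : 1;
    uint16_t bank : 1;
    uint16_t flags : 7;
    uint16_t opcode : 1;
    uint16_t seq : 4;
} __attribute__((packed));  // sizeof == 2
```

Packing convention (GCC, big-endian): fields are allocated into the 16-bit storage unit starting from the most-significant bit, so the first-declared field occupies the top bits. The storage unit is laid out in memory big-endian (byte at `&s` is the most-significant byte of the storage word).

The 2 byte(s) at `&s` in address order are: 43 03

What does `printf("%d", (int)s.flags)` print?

[0]=0x43 [1]=0x03 (big-endian) → word 0x4303
lvl:2 @ bit 14 → (0x4303>>14)&0x3 = 0x1
chan:1 @ bit 13 → (0x4303>>13)&0x1 = 0x0
bank:1 @ bit 12 → (0x4303>>12)&0x1 = 0x0
flags:7 @ bit 5 → (0x4303>>5)&0x7f = 0x18  ←
opcode:1 @ bit 4 → (0x4303>>4)&0x1 = 0x0
seq:4 @ bit 0 → (0x4303>>0)&0xf = 0x3

24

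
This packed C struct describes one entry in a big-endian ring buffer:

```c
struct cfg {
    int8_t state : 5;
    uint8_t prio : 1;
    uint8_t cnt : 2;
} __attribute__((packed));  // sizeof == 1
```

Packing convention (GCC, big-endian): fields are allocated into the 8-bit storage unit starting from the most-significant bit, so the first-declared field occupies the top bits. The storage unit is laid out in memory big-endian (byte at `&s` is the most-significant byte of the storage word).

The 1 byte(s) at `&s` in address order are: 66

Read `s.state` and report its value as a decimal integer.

12

[0]=0x66 (big-endian) → word 0x66
state [3+:5] = (word>>3) & 0x1f = 12  ←
prio [2+:1] = (word>>2) & 0x1 = 1
cnt [0+:2] = (word>>0) & 0x3 = 2
state signed 5b, MSB=0: value = 12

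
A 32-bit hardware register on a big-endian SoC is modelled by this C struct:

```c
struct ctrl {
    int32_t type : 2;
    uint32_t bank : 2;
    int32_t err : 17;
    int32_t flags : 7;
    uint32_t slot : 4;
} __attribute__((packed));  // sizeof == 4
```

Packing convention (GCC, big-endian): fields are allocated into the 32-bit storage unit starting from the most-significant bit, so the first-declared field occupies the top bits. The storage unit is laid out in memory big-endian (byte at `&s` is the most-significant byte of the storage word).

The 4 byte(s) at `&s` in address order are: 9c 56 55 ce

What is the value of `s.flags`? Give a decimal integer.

-36

[0]=0x9c [1]=0x56 [2]=0x55 [3]=0xce (big-endian) → word 0x9c5655ce
type [30+:2] = (word>>30) & 0x3 = 2
bank [28+:2] = (word>>28) & 0x3 = 1
err [11+:17] = (word>>11) & 0x1ffff = 101066
flags [4+:7] = (word>>4) & 0x7f = 92  ←
slot [0+:4] = (word>>0) & 0xf = 14
flags signed 7b, MSB=1: 92 - 128 = -36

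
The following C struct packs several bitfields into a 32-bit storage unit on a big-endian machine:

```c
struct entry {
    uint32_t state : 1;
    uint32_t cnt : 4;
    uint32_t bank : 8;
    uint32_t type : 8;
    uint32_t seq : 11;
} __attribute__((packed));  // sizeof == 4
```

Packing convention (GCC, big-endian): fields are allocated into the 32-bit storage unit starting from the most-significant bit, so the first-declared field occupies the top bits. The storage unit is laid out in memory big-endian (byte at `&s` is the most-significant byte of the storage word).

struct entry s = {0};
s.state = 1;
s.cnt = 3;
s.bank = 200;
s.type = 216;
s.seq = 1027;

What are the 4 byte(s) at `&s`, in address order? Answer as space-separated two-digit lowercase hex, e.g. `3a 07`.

state (1b) val=1 bits=0x1 at bit 31: 0x80000000
cnt (4b) val=3 bits=0x3 at bit 27: 0x98000000
bank (8b) val=200 bits=0xc8 at bit 19: 0x9e400000
type (8b) val=216 bits=0xd8 at bit 11: 0x9e46c000
seq (11b) val=1027 bits=0x403 at bit 0: 0x9e46c403
word = 0x9e46c403 → big-endian bytes:
  [0]=0x9e  [1]=0x46  [2]=0xc4  [3]=0x03

9e 46 c4 03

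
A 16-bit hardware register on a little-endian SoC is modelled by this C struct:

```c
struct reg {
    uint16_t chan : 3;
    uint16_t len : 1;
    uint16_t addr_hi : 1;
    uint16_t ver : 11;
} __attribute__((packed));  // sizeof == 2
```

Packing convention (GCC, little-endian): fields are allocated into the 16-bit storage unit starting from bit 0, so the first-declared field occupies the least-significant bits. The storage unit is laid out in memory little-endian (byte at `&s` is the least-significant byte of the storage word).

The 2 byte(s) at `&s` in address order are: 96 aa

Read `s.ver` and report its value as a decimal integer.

[0]=0x96 [1]=0xaa (little-endian) → word 0xaa96
chan:3 @ bit 0 → (0xaa96>>0)&0x7 = 0x6
len:1 @ bit 3 → (0xaa96>>3)&0x1 = 0x0
addr_hi:1 @ bit 4 → (0xaa96>>4)&0x1 = 0x1
ver:11 @ bit 5 → (0xaa96>>5)&0x7ff = 0x554  ←

1364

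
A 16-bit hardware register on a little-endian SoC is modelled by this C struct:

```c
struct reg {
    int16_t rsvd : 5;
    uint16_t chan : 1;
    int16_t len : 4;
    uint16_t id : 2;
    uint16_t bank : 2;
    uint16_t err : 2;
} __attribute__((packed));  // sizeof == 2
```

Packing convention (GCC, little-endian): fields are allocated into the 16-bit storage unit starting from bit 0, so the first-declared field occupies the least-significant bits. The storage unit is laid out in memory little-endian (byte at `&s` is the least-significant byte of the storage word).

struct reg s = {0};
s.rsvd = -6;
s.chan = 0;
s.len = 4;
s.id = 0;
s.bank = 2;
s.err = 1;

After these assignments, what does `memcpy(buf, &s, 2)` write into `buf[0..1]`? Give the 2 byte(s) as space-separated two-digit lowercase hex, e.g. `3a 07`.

rsvd:5 = -6 → 0x1a << 0 → word 0x001a
chan:1 = 0 → 0x0 << 5 → word 0x001a
len:4 = 4 → 0x4 << 6 → word 0x011a
id:2 = 0 → 0x0 << 10 → word 0x011a
bank:2 = 2 → 0x2 << 12 → word 0x211a
err:2 = 1 → 0x1 << 14 → word 0x611a
word = 0x611a → little-endian bytes:
  [0]=0x1a  [1]=0x61

1a 61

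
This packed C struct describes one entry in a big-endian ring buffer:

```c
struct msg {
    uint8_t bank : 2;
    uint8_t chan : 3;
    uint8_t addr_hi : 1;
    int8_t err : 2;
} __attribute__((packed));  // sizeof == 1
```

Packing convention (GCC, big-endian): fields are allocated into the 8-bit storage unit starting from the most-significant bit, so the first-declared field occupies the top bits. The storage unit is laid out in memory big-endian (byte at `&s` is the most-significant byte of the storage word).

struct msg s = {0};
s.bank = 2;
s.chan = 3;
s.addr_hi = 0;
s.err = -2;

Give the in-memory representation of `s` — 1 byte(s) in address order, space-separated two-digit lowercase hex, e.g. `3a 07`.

9a

bank:2 = 2 → 0x2 << 6 → word 0x80
chan:3 = 3 → 0x3 << 3 → word 0x98
addr_hi:1 = 0 → 0x0 << 2 → word 0x98
err:2 = -2 → 0x2 << 0 → word 0x9a
word = 0x9a → big-endian bytes:
  [0]=0x9a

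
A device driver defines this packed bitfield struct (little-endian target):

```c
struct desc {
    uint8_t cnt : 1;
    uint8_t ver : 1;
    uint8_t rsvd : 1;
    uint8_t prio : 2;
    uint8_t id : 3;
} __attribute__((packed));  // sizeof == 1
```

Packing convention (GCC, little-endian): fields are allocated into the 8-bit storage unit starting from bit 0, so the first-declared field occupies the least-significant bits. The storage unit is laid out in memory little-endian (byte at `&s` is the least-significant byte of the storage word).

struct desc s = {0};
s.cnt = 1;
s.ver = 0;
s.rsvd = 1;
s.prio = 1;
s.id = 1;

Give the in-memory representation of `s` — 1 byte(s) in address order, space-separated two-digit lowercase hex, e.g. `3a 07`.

2d

cnt (1b) val=1 bits=0x1 at bit 0: 0x01
ver (1b) val=0 bits=0x0 at bit 1: 0x01
rsvd (1b) val=1 bits=0x1 at bit 2: 0x05
prio (2b) val=1 bits=0x1 at bit 3: 0x0d
id (3b) val=1 bits=0x1 at bit 5: 0x2d
word = 0x2d → little-endian bytes:
  [0]=0x2d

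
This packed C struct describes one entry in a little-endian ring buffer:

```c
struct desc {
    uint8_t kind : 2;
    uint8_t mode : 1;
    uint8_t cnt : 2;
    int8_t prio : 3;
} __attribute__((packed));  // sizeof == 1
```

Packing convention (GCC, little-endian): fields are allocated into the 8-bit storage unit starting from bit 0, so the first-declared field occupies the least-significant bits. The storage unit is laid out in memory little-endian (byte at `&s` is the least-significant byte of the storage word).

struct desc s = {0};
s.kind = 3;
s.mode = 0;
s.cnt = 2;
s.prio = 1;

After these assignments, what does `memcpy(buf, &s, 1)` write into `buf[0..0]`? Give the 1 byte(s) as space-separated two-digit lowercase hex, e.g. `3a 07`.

kind:2 = 3 → 0x3 << 0 → word 0x03
mode:1 = 0 → 0x0 << 2 → word 0x03
cnt:2 = 2 → 0x2 << 3 → word 0x13
prio:3 = 1 → 0x1 << 5 → word 0x33
word = 0x33 → little-endian bytes:
  [0]=0x33

33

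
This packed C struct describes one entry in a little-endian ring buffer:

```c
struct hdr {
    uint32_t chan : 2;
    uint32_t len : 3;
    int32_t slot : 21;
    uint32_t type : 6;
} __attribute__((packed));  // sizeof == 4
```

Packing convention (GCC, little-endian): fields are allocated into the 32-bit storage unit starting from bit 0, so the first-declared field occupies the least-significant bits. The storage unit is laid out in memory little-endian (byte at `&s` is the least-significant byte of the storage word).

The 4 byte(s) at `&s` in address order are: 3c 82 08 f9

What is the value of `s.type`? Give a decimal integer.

62

[0]=0x3c [1]=0x82 [2]=0x08 [3]=0xf9 (little-endian) → word 0xf908823c
chan [0+:2] = (word>>0) & 0x3 = 0
len [2+:3] = (word>>2) & 0x7 = 7
slot [5+:21] = (word>>5) & 0x1fffff = 541713
type [26+:6] = (word>>26) & 0x3f = 62  ←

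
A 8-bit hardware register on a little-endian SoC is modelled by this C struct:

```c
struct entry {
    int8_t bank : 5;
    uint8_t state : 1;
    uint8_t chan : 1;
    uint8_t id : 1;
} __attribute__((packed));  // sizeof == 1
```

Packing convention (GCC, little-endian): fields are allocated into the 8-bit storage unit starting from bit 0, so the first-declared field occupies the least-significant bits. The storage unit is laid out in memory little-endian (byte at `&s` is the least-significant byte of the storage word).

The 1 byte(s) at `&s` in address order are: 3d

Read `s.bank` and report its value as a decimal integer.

[0]=0x3d (little-endian) → word 0x3d
bank:5 @ bit 0 → (0x3d>>0)&0x1f = 0x1d  ←
state:1 @ bit 5 → (0x3d>>5)&0x1 = 0x1
chan:1 @ bit 6 → (0x3d>>6)&0x1 = 0x0
id:1 @ bit 7 → (0x3d>>7)&0x1 = 0x0
bank signed 5b, MSB=1: 29 - 32 = -3

-3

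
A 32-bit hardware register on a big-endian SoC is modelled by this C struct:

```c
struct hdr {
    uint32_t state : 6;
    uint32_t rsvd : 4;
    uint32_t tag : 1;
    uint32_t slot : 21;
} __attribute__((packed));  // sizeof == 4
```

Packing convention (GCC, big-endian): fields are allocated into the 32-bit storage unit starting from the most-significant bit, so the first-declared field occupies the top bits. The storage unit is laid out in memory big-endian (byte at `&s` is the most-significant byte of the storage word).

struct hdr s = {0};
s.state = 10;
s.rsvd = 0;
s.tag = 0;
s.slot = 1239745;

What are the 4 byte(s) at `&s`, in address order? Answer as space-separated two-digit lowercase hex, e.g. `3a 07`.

state (6b) val=10 bits=0xa at bit 26: 0x28000000
rsvd (4b) val=0 bits=0x0 at bit 22: 0x28000000
tag (1b) val=0 bits=0x0 at bit 21: 0x28000000
slot (21b) val=1239745 bits=0x12eac1 at bit 0: 0x2812eac1
word = 0x2812eac1 → big-endian bytes:
  [0]=0x28  [1]=0x12  [2]=0xea  [3]=0xc1

28 12 ea c1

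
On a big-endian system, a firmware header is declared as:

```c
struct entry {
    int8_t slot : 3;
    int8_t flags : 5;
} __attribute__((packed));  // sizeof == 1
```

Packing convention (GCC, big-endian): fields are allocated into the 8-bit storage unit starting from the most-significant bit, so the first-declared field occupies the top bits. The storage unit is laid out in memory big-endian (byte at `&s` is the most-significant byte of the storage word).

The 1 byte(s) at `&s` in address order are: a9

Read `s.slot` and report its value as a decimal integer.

[0]=0xa9 (big-endian) → word 0xa9
slot:3 @ bit 5 → (0xa9>>5)&0x7 = 0x5  ←
flags:5 @ bit 0 → (0xa9>>0)&0x1f = 0x9
slot signed 3b, MSB=1: 5 - 8 = -3

-3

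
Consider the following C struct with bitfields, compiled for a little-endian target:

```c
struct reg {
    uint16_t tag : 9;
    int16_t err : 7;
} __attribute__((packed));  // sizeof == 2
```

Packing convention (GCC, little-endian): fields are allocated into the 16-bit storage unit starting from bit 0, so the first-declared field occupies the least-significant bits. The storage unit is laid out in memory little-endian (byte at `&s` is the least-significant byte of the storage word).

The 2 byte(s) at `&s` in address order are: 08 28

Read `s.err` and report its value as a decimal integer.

[0]=0x08 [1]=0x28 (little-endian) → word 0x2808
tag [0+:9] = (word>>0) & 0x1ff = 8
err [9+:7] = (word>>9) & 0x7f = 20  ←
err signed 7b, MSB=0: value = 20

20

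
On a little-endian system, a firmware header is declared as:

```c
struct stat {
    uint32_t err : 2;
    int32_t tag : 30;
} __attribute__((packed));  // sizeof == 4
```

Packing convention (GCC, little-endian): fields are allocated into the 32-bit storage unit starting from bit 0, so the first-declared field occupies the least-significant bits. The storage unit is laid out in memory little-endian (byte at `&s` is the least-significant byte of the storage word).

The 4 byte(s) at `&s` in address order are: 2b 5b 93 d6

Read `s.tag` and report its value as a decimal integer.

-173746486

[0]=0x2b [1]=0x5b [2]=0x93 [3]=0xd6 (little-endian) → word 0xd6935b2b
err:2 @ bit 0 → (0xd6935b2b>>0)&0x3 = 0x3
tag:30 @ bit 2 → (0xd6935b2b>>2)&0x3fffffff = 0x35a4d6ca  ←
tag signed 30b, MSB=1: 899995338 - 1073741824 = -173746486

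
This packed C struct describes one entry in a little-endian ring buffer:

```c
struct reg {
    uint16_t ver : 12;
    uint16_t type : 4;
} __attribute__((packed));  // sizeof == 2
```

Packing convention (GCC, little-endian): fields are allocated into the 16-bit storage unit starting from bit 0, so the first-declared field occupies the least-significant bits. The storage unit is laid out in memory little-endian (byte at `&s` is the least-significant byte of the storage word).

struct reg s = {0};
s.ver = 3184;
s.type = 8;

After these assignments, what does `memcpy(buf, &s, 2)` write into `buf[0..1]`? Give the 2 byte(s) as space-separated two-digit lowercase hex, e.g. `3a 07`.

ver:12 = 3184 → 0xc70 << 0 → word 0x0c70
type:4 = 8 → 0x8 << 12 → word 0x8c70
word = 0x8c70 → little-endian bytes:
  [0]=0x70  [1]=0x8c

70 8c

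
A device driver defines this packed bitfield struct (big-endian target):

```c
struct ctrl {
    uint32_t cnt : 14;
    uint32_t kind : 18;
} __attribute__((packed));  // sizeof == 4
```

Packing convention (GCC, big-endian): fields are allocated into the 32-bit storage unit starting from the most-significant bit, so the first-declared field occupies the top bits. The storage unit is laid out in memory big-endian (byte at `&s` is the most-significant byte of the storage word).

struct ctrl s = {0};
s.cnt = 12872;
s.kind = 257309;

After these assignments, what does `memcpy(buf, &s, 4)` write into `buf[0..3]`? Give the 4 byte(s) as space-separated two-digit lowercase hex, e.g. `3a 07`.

c9 23 ed 1d

cnt:14 = 12872 → 0x3248 << 18 → word 0xc9200000
kind:18 = 257309 → 0x3ed1d << 0 → word 0xc923ed1d
word = 0xc923ed1d → big-endian bytes:
  [0]=0xc9  [1]=0x23  [2]=0xed  [3]=0x1d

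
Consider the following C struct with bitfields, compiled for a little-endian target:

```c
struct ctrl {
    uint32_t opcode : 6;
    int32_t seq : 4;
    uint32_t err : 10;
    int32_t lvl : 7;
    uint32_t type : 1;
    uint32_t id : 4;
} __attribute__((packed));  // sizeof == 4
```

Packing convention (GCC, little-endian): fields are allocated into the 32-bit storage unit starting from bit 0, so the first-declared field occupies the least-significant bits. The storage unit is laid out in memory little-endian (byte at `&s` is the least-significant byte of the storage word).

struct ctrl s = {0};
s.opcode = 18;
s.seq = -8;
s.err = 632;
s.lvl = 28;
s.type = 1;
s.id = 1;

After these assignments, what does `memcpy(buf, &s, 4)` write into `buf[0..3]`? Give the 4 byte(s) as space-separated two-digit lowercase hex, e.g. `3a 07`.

opcode (6b) val=18 bits=0x12 at bit 0: 0x00000012
seq (4b) val=-8 bits=0x8 at bit 6: 0x00000212
err (10b) val=632 bits=0x278 at bit 10: 0x0009e212
lvl (7b) val=28 bits=0x1c at bit 20: 0x01c9e212
type (1b) val=1 bits=0x1 at bit 27: 0x09c9e212
id (4b) val=1 bits=0x1 at bit 28: 0x19c9e212
word = 0x19c9e212 → little-endian bytes:
  [0]=0x12  [1]=0xe2  [2]=0xc9  [3]=0x19

12 e2 c9 19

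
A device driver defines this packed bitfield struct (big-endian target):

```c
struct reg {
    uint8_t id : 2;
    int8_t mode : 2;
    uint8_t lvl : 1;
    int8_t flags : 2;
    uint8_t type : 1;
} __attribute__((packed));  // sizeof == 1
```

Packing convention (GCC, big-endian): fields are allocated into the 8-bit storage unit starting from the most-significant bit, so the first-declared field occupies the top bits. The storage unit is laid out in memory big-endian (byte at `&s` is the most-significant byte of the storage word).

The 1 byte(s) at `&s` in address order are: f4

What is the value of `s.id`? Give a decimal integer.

[0]=0xf4 (big-endian) → word 0xf4
id [6+:2] = (word>>6) & 0x3 = 3  ←
mode [4+:2] = (word>>4) & 0x3 = 3
lvl [3+:1] = (word>>3) & 0x1 = 0
flags [1+:2] = (word>>1) & 0x3 = 2
type [0+:1] = (word>>0) & 0x1 = 0

3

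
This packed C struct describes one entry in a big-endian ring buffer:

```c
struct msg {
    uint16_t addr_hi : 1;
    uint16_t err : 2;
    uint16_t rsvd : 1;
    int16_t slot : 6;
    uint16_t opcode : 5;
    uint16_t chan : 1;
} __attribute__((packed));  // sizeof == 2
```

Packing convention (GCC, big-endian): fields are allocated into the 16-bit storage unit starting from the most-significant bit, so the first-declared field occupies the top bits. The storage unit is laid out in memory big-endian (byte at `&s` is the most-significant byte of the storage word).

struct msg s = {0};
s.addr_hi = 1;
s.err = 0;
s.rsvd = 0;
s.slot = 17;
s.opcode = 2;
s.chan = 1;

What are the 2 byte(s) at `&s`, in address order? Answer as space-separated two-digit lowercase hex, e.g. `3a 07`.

[15+:1] addr_hi=1 & 0x1 = 0x1; word=0x8000
[13+:2] err=0 & 0x3 = 0x0; word=0x8000
[12+:1] rsvd=0 & 0x1 = 0x0; word=0x8000
[6+:6] slot=17 & 0x3f = 0x11; word=0x8440
[1+:5] opcode=2 & 0x1f = 0x2; word=0x8444
[0+:1] chan=1 & 0x1 = 0x1; word=0x8445
word = 0x8445 → big-endian bytes:
  [0]=0x84  [1]=0x45

84 45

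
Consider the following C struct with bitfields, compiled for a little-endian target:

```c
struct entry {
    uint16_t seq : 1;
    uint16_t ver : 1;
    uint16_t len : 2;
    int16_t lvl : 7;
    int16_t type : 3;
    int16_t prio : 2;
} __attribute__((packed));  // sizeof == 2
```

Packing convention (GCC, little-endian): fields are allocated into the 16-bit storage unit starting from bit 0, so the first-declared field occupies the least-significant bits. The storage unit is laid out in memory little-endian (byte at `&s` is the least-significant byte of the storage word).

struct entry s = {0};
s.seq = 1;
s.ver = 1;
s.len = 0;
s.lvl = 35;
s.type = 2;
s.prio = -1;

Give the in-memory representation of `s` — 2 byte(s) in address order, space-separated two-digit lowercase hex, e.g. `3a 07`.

[0+:1] seq=1 & 0x1 = 0x1; word=0x0001
[1+:1] ver=1 & 0x1 = 0x1; word=0x0003
[2+:2] len=0 & 0x3 = 0x0; word=0x0003
[4+:7] lvl=35 & 0x7f = 0x23; word=0x0233
[11+:3] type=2 & 0x7 = 0x2; word=0x1233
[14+:2] prio=-1 & 0x3 = 0x3; word=0xd233
word = 0xd233 → little-endian bytes:
  [0]=0x33  [1]=0xd2

33 d2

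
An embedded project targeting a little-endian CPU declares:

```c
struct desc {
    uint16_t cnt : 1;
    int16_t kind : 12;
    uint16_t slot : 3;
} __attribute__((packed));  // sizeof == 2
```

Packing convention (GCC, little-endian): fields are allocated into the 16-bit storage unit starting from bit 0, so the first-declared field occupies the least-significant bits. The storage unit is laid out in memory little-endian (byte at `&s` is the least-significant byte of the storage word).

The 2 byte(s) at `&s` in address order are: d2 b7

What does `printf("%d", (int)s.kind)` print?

[0]=0xd2 [1]=0xb7 (little-endian) → word 0xb7d2
cnt:1 @ bit 0 → (0xb7d2>>0)&0x1 = 0x0
kind:12 @ bit 1 → (0xb7d2>>1)&0xfff = 0xbe9  ←
slot:3 @ bit 13 → (0xb7d2>>13)&0x7 = 0x5
kind signed 12b, MSB=1: 3049 - 4096 = -1047

-1047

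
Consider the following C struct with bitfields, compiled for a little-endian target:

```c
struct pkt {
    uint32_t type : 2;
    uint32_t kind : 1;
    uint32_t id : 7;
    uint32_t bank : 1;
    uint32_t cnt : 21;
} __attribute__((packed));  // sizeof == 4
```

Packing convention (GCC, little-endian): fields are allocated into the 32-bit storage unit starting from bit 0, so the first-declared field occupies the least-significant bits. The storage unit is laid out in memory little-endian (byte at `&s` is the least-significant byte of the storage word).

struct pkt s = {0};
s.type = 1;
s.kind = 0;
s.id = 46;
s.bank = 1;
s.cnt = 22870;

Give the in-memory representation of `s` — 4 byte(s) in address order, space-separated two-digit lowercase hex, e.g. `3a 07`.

type:2 = 1 → 0x1 << 0 → word 0x00000001
kind:1 = 0 → 0x0 << 2 → word 0x00000001
id:7 = 46 → 0x2e << 3 → word 0x00000171
bank:1 = 1 → 0x1 << 10 → word 0x00000571
cnt:21 = 22870 → 0x5956 << 11 → word 0x02cab571
word = 0x02cab571 → little-endian bytes:
  [0]=0x71  [1]=0xb5  [2]=0xca  [3]=0x02

71 b5 ca 02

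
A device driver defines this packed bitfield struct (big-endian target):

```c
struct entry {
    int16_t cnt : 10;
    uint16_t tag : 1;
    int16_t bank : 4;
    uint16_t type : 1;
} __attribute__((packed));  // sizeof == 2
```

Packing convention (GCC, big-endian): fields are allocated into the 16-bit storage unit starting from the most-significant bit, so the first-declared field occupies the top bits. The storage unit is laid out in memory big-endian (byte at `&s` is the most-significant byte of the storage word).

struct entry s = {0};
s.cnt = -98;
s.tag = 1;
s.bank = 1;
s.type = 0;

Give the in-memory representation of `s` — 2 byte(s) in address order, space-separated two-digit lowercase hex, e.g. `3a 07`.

cnt:10 = -98 → 0x39e << 6 → word 0xe780
tag:1 = 1 → 0x1 << 5 → word 0xe7a0
bank:4 = 1 → 0x1 << 1 → word 0xe7a2
type:1 = 0 → 0x0 << 0 → word 0xe7a2
word = 0xe7a2 → big-endian bytes:
  [0]=0xe7  [1]=0xa2

e7 a2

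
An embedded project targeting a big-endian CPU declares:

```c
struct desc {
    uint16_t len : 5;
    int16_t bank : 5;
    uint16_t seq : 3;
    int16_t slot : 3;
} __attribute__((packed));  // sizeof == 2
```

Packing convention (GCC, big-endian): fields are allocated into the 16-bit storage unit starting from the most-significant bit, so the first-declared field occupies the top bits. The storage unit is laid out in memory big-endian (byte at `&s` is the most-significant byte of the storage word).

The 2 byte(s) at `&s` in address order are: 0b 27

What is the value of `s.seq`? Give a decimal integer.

4

[0]=0x0b [1]=0x27 (big-endian) → word 0x0b27
len [11+:5] = (word>>11) & 0x1f = 1
bank [6+:5] = (word>>6) & 0x1f = 12
seq [3+:3] = (word>>3) & 0x7 = 4  ←
slot [0+:3] = (word>>0) & 0x7 = 7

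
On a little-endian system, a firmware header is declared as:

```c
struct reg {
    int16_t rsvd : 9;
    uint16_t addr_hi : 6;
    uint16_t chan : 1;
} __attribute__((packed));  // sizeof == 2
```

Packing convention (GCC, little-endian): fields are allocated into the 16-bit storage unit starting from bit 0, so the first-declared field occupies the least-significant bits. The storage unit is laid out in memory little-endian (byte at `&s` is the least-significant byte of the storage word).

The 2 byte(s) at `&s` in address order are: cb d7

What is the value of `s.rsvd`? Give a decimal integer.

[0]=0xcb [1]=0xd7 (little-endian) → word 0xd7cb
rsvd [0+:9] = (word>>0) & 0x1ff = 459  ←
addr_hi [9+:6] = (word>>9) & 0x3f = 43
chan [15+:1] = (word>>15) & 0x1 = 1
rsvd signed 9b, MSB=1: 459 - 512 = -53

-53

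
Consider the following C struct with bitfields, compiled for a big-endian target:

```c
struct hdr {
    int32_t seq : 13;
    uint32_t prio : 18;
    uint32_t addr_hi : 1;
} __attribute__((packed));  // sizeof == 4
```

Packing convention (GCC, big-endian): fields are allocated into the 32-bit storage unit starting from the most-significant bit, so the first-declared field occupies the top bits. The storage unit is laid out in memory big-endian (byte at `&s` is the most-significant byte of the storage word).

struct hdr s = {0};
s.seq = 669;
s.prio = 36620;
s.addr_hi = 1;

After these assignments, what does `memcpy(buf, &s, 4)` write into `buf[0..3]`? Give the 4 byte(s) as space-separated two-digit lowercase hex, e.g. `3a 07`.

[19+:13] seq=669 & 0x1fff = 0x29d; word=0x14e80000
[1+:18] prio=36620 & 0x3ffff = 0x8f0c; word=0x14e91e18
[0+:1] addr_hi=1 & 0x1 = 0x1; word=0x14e91e19
word = 0x14e91e19 → big-endian bytes:
  [0]=0x14  [1]=0xe9  [2]=0x1e  [3]=0x19

14 e9 1e 19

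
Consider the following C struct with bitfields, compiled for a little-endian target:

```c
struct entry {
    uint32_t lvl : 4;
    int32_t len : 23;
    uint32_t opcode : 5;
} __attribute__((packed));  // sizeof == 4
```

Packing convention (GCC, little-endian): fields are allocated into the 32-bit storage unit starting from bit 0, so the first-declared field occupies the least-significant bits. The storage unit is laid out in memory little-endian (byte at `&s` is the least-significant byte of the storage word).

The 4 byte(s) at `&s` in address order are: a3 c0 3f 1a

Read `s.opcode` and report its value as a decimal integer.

[0]=0xa3 [1]=0xc0 [2]=0x3f [3]=0x1a (little-endian) → word 0x1a3fc0a3
lvl [0+:4] = (word>>0) & 0xf = 3
len [4+:23] = (word>>4) & 0x7fffff = 2358282
opcode [27+:5] = (word>>27) & 0x1f = 3  ←

3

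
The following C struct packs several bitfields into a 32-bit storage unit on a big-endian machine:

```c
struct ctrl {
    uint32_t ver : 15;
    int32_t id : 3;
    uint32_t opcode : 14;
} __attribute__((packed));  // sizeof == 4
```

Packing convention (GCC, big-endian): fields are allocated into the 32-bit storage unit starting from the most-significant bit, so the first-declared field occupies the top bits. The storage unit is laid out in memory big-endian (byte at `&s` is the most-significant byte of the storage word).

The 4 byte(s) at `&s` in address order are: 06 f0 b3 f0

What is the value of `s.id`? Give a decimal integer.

2

[0]=0x06 [1]=0xf0 [2]=0xb3 [3]=0xf0 (big-endian) → word 0x06f0b3f0
ver:15 @ bit 17 → (0x06f0b3f0>>17)&0x7fff = 0x378
id:3 @ bit 14 → (0x06f0b3f0>>14)&0x7 = 0x2  ←
opcode:14 @ bit 0 → (0x06f0b3f0>>0)&0x3fff = 0x33f0
id signed 3b, MSB=0: value = 2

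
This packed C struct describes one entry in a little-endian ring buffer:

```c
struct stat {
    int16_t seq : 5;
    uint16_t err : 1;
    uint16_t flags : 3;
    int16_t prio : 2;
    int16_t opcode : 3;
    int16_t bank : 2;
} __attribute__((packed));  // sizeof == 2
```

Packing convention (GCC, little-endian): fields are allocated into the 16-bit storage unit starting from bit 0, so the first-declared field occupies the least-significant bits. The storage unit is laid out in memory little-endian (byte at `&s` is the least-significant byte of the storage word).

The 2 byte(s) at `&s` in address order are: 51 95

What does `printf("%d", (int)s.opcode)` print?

[0]=0x51 [1]=0x95 (little-endian) → word 0x9551
seq [0+:5] = (word>>0) & 0x1f = 17
err [5+:1] = (word>>5) & 0x1 = 0
flags [6+:3] = (word>>6) & 0x7 = 5
prio [9+:2] = (word>>9) & 0x3 = 2
opcode [11+:3] = (word>>11) & 0x7 = 2  ←
bank [14+:2] = (word>>14) & 0x3 = 2
opcode signed 3b, MSB=0: value = 2

2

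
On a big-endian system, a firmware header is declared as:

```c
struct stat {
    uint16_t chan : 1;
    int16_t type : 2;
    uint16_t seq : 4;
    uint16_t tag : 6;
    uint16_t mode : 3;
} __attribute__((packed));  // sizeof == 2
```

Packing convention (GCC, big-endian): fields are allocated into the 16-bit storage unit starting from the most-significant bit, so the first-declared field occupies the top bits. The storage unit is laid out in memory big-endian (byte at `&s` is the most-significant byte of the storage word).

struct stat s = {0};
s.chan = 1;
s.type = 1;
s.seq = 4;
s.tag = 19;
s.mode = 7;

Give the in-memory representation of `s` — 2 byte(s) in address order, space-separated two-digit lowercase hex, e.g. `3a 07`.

chan (1b) val=1 bits=0x1 at bit 15: 0x8000
type (2b) val=1 bits=0x1 at bit 13: 0xa000
seq (4b) val=4 bits=0x4 at bit 9: 0xa800
tag (6b) val=19 bits=0x13 at bit 3: 0xa898
mode (3b) val=7 bits=0x7 at bit 0: 0xa89f
word = 0xa89f → big-endian bytes:
  [0]=0xa8  [1]=0x9f

a8 9f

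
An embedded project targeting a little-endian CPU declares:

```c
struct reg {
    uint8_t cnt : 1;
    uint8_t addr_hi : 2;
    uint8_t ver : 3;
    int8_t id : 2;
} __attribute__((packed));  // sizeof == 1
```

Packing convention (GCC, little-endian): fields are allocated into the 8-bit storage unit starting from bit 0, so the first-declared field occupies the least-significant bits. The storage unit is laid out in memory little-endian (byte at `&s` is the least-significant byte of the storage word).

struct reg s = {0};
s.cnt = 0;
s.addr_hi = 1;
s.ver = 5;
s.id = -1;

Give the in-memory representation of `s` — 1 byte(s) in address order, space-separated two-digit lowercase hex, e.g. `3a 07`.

ea

cnt (1b) val=0 bits=0x0 at bit 0: 0x00
addr_hi (2b) val=1 bits=0x1 at bit 1: 0x02
ver (3b) val=5 bits=0x5 at bit 3: 0x2a
id (2b) val=-1 bits=0x3 at bit 6: 0xea
word = 0xea → little-endian bytes:
  [0]=0xea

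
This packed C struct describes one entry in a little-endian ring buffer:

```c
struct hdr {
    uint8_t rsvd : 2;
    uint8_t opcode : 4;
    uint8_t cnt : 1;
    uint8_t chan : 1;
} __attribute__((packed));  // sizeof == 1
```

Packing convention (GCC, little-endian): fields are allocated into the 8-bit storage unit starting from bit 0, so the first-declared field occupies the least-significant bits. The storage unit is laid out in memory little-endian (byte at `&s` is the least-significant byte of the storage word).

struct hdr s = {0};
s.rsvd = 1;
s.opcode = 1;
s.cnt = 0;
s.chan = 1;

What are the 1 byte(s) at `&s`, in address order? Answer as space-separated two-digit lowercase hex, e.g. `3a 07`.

rsvd:2 = 1 → 0x1 << 0 → word 0x01
opcode:4 = 1 → 0x1 << 2 → word 0x05
cnt:1 = 0 → 0x0 << 6 → word 0x05
chan:1 = 1 → 0x1 << 7 → word 0x85
word = 0x85 → little-endian bytes:
  [0]=0x85

85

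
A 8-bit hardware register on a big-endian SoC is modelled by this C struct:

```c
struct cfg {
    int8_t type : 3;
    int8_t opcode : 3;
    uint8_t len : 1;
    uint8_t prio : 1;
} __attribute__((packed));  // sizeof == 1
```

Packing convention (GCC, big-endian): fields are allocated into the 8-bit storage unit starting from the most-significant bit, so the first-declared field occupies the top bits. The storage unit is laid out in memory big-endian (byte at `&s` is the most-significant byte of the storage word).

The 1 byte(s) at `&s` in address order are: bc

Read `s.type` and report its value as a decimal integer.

[0]=0xbc (big-endian) → word 0xbc
type:3 @ bit 5 → (0xbc>>5)&0x7 = 0x5  ←
opcode:3 @ bit 2 → (0xbc>>2)&0x7 = 0x7
len:1 @ bit 1 → (0xbc>>1)&0x1 = 0x0
prio:1 @ bit 0 → (0xbc>>0)&0x1 = 0x0
type signed 3b, MSB=1: 5 - 8 = -3

-3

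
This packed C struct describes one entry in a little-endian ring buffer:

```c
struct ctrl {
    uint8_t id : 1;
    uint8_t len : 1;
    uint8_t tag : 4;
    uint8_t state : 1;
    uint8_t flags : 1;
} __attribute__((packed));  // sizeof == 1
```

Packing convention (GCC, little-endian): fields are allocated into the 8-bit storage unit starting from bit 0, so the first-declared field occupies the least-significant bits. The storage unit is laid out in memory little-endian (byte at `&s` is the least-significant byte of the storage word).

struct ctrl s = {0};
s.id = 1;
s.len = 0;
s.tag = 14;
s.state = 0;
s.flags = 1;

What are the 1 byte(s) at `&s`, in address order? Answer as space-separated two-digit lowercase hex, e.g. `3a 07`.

b9

[0+:1] id=1 & 0x1 = 0x1; word=0x01
[1+:1] len=0 & 0x1 = 0x0; word=0x01
[2+:4] tag=14 & 0xf = 0xe; word=0x39
[6+:1] state=0 & 0x1 = 0x0; word=0x39
[7+:1] flags=1 & 0x1 = 0x1; word=0xb9
word = 0xb9 → little-endian bytes:
  [0]=0xb9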